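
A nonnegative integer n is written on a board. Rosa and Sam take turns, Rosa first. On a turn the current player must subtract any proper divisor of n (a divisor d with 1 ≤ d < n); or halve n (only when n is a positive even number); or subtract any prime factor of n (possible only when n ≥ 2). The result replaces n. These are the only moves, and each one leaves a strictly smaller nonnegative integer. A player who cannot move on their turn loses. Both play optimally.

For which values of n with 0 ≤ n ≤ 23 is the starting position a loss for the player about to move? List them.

Build the W/L table. Terminal = L. A non-terminal position is W if it has a move to some L; otherwise it is L.
n=0: no move → L
n=1: no move → L
n=2: W (go to 0, an L position)
n=3: W (go to 0, an L position)
n=4: L (options 2(W), 3(W) are all W)
n=5: W (go to 0, an L position)
n=6: W (go to 4, an L position)
n=7: W (go to 0, an L position)
n=8: W (go to 4, an L position)
n=9: L (options 6(W), 8(W) are all W)
n=10: W (go to 9, an L position)
n=11: W (go to 0, an L position)
n=12: W (go to 9, an L position)
n=13: W (go to 0, an L position)
n=14: L (options 7(W), 12(W), 13(W) are all W)
n=15: W (go to 14, an L position)
n=16: W (go to 14, an L position)
n=17: W (go to 0, an L position)
n=18: W (go to 9, an L position)
n=19: W (go to 0, an L position)
n=20: L (options 10(W), 15(W), 16(W), 18(W), 19(W) are all W)
n=21: W (go to 14, an L position)
n=22: W (go to 20, an L position)
n=23: W (go to 0, an L position)
Reading off the rows marked L gives the requested list; there are 6 such values of n.

0, 1, 4, 9, 14, 20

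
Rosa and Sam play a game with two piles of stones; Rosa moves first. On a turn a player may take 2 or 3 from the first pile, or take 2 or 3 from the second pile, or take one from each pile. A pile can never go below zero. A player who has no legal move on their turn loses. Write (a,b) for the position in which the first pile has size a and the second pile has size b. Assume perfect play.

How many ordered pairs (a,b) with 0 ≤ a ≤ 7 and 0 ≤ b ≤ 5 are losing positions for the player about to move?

Positions with no move are L. A position that does have a move is losing for the player to move precisely when every available move leads to a winning position for the opponent. Fill in the labels:
Every move lowers a or b (never raises either), so fill the grid row by row in increasing a, and left to right within a row: each cell's successors are then already labelled.
      b=0  b=1  b=2  b=3  b=4  b=5
a=0:    L    L    W    W    W    L
a=1:    L    W    W    W    L    L
a=2:    W    W    L    L    W    W
a=3:    W    W    L    W    W    W
a=4:    W    L    W    W    W    W
a=5:    L    L    W    W    W    L
a=6:    L    W    W    W    L    L
a=7:    W    W    L    L    W    W
Cells with no legal move (terminal, hence L): (0,0), (0,1), (1,0).
The remaining L cells, each justified by listing all of its moves:
(0,5): →(0,3)(W), (0,2)(W) — all W, so L
(1,4): →(1,2)(W), (1,1)(W), (0,3)(W) — all W, so L
(1,5): →(1,3)(W), (1,2)(W), (0,4)(W) — all W, so L
(2,2): →(0,2)(W), (2,0)(W), (1,1)(W) — all W, so L
(2,3): →(0,3)(W), (2,1)(W), (2,0)(W), (1,2)(W) — all W, so L
(3,2): →(1,2)(W), (0,2)(W), (3,0)(W), (2,1)(W) — all W, so L
(4,1): →(2,1)(W), (1,1)(W), (3,0)(W) — all W, so L
(5,0): →(3,0)(W), (2,0)(W) — all W, so L
(5,1): →(3,1)(W), (2,1)(W), (4,0)(W) — all W, so L
(5,5): →(3,5)(W), (2,5)(W), (5,3)(W), (5,2)(W), (4,4)(W) — all W, so L
(6,0): →(4,0)(W), (3,0)(W) — all W, so L
(6,4): →(4,4)(W), (3,4)(W), (6,2)(W), (6,1)(W), (5,3)(W) — all W, so L
(6,5): →(4,5)(W), (3,5)(W), (6,3)(W), (6,2)(W), (5,4)(W) — all W, so L
(7,2): →(5,2)(W), (4,2)(W), (7,0)(W), (6,1)(W) — all W, so L
(7,3): →(5,3)(W), (4,3)(W), (7,1)(W), (7,0)(W), (6,2)(W) — all W, so L
Every other cell has at least one move into one of the L cells above, so it is W.
L cells per row: a=0: 3, a=1: 3, a=2: 2, a=3: 1, a=4: 1, a=5: 3, a=6: 3, a=7: 2; total 18.

18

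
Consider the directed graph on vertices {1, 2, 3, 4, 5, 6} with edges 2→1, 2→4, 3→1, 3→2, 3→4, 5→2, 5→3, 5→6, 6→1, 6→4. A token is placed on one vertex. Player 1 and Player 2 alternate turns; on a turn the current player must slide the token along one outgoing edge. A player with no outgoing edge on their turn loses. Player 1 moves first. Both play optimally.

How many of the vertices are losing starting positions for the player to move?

3

Positions with no move are L. A position that does have a move is losing for the player to move precisely when every available move leads to a winning position for the opponent. Fill in the labels:
Every edge goes from a vertex to one that appears earlier in the order 4, 1, 2, 3, 6, 5, so processing vertices in that order labels each vertex after all of its successors.
4: no outgoing edge → L
1: no outgoing edge → L
2: →1(L), so W
3: →1(L), so W
6: →1(L), so W
5: →6(W), 3(W), 2(W) — all W, so L
The L vertices are 1, 4, 5; that is 3 in all.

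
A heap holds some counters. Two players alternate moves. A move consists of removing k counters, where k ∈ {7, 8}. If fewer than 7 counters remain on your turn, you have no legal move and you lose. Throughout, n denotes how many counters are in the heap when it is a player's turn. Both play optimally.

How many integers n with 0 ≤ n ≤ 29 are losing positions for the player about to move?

Use the standard recursion: the mover loses at a terminal position; elsewhere, the mover wins exactly when some move hands the opponent an L position.
n=0: no move → L
n=1: no move → L
n=2: no move → L
n=3: no move → L
n=4: no move → L
n=5: no move → L
n=6: no move → L
n=7: W (go to 0, an L position)
n=8: W (go to 1, an L position)
n=9: W (go to 2, an L position)
n=10: W (go to 3, an L position)
n=11: W (go to 4, an L position)
n=12: W (go to 5, an L position)
n=13: W (go to 6, an L position)
n=14: W (go to 6, an L position)
n=15: L (options 8(W), 7(W) are all W)
n=16: L (options 9(W), 8(W) are all W)
n=17: L (options 10(W), 9(W) are all W)
n=18: L (options 11(W), 10(W) are all W)
n=19: L (options 12(W), 11(W) are all W)
n=20: L (options 13(W), 12(W) are all W)
n=21: L (options 14(W), 13(W) are all W)
n=22: W (go to 15, an L position)
n=23: W (go to 16, an L position)
n=24: W (go to 17, an L position)
n=25: W (go to 18, an L position)
n=26: W (go to 19, an L position)
n=27: W (go to 20, an L position)
n=28: W (go to 21, an L position)
n=29: W (go to 21, an L position)
L entries with 0 ≤ n ≤ 29: n = 0, 1, 2, 3, 4, 5, 6, 15, 16, 17, 18, 19, 20, 21; that makes 14.

14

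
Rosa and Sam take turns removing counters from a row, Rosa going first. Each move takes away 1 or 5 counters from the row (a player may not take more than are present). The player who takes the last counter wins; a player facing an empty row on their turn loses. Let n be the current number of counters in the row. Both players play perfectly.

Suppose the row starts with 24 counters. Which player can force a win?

Work bottom-up. With no move the player to move loses. Otherwise the position is W if at least one move leads to an L position for the opponent, and L if every move leads to a W.
n=0: no move → L
n=1: W (go to 0, an L position)
n=2: L (sole option 1(W) is W)
n=3: W (go to 2, an L position)
n=4: L (sole option 3(W) is W)
n=5: W (go to 4, an L position)
n=6: L (options 5(W), 1(W) are all W)
n=7: W (go to 6, an L position)
n=8: L (options 7(W), 3(W) are all W)
n=9: W (go to 8, an L position)
n=10: L (options 9(W), 5(W) are all W)
n=11: W (go to 10, an L position)
n=12: L (options 11(W), 7(W) are all W)
n=13: W (go to 12, an L position)
n=14: L (options 13(W), 9(W) are all W)
n=15: W (go to 14, an L position)
n=16: L (options 15(W), 11(W) are all W)
n=17: W (go to 16, an L position)
n=18: L (options 17(W), 13(W) are all W)
n=19: W (go to 18, an L position)
n=20: L (options 19(W), 15(W) are all W)
n=21: W (go to 20, an L position)
n=22: L (options 21(W), 17(W) are all W)
n=23: W (go to 22, an L position)
n=24: L (options 23(W), 19(W) are all W)
The starting position 24 is L: whatever Rosa does, the opponent receives a W position.

Sam wins.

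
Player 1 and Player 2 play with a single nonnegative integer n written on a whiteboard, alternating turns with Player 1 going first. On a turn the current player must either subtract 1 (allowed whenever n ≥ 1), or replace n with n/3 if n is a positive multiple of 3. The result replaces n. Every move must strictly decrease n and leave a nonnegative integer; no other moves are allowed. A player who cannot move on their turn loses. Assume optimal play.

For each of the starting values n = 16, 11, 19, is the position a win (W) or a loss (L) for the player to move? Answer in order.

16: W, 11: L, 19: L

Label each position W (a win for the player to move) or L (a loss). A position with no legal move is L; any other position is W exactly when some move reaches an L, and L when every move reaches a W.
n=0: no move → L
n=1: can move to 0, which is L ⇒ W
n=2: the only move is to 1(W), a W ⇒ L
n=3: can move to 2, which is L ⇒ W
n=4: the only move is to 3(W), a W ⇒ L
n=5: can move to 4, which is L ⇒ W
n=6: can move to 2, which is L ⇒ W
n=7: the only move is to 6(W), a W ⇒ L
n=8: can move to 7, which is L ⇒ W
n=9: moves to 3(W), 8(W); every one is W ⇒ L
n=10: can move to 9, which is L ⇒ W
n=11: the only move is to 10(W), a W ⇒ L
n=12: can move to 4, which is L ⇒ W
n=13: the only move is to 12(W), a W ⇒ L
n=14: can move to 13, which is L ⇒ W
n=15: moves to 5(W), 14(W); every one is W ⇒ L
n=16: can move to 15, which is L ⇒ W
n=17: the only move is to 16(W), a W ⇒ L
n=18: can move to 17, which is L ⇒ W
n=19: the only move is to 18(W), a W ⇒ L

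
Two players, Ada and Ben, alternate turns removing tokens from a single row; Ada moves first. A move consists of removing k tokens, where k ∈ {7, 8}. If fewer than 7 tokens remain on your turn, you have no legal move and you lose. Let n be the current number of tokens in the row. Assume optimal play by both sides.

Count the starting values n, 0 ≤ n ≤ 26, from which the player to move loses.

14

Use the standard recursion: the mover loses at a terminal position; elsewhere, the mover wins exactly when some move hands the opponent an L position.
n=0: no move → L
n=1: no move → L
n=2: no move → L
n=3: no move → L
n=4: no move → L
n=5: no move → L
n=6: no move → L
n=7: reaches L-position 0 → W
n=8: reaches L-position 1 → W
n=9: reaches L-position 2 → W
n=10: reaches L-position 3 → W
n=11: reaches L-position 4 → W
n=12: reaches L-position 5 → W
n=13: reaches L-position 6 → W
n=14: reaches L-position 6 → W
n=15: only reaches 8(W), 7(W), all W → L
n=16: only reaches 9(W), 8(W), all W → L
n=17: only reaches 10(W), 9(W), all W → L
n=18: only reaches 11(W), 10(W), all W → L
n=19: only reaches 12(W), 11(W), all W → L
n=20: only reaches 13(W), 12(W), all W → L
n=21: only reaches 14(W), 13(W), all W → L
n=22: reaches L-position 15 → W
n=23: reaches L-position 16 → W
n=24: reaches L-position 17 → W
n=25: reaches L-position 18 → W
n=26: reaches L-position 19 → W
L entries with 0 ≤ n ≤ 26: n = 0, 1, 2, 3, 4, 5, 6, 15, 16, 17, 18, 19, 20, 21; that makes 14.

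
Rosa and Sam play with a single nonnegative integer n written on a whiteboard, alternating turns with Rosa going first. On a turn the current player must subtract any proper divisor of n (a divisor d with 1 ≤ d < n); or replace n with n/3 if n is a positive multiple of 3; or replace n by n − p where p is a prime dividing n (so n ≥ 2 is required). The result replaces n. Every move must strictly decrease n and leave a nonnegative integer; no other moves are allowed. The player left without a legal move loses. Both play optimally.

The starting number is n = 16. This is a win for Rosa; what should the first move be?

Move to 14.

Label each position W (a win for the player to move) or L (a loss). A position with no legal move is L; any other position is W exactly when some move reaches an L, and L when every move reaches a W.
n=0: no move → L
n=1: no move → L
n=2: W (go to 0, an L position)
n=3: W (go to 0, an L position)
n=4: L (options 2(W), 3(W) are all W)
n=5: W (go to 0, an L position)
n=6: W (go to 4, an L position)
n=7: W (go to 0, an L position)
n=8: W (go to 4, an L position)
n=9: L (options 3(W), 6(W), 8(W) are all W)
n=10: W (go to 9, an L position)
n=11: W (go to 0, an L position)
n=12: W (go to 4, an L position)
n=13: W (go to 0, an L position)
n=14: L (options 7(W), 12(W), 13(W) are all W)
n=15: W (go to 14, an L position)
n=16: W (go to 14, an L position)
From 16, the L positions reachable in one move are: 14.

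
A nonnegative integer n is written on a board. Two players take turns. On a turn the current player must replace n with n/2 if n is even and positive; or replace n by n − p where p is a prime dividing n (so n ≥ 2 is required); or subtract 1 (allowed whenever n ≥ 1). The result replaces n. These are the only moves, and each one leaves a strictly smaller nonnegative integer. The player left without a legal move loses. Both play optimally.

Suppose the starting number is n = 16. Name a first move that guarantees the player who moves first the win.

Move to 14.

Work bottom-up. With no move the player to move loses. Otherwise the position is W if at least one move leads to an L position for the opponent, and L if every move leads to a W.
n=0: no move → L
n=1: can move to 0, which is L ⇒ W
n=2: can move to 0, which is L ⇒ W
n=3: can move to 0, which is L ⇒ W
n=4: moves to 2(W), 3(W); every one is W ⇒ L
n=5: can move to 0, which is L ⇒ W
n=6: can move to 4, which is L ⇒ W
n=7: can move to 0, which is L ⇒ W
n=8: can move to 4, which is L ⇒ W
n=9: moves to 6(W), 8(W); every one is W ⇒ L
n=10: can move to 9, which is L ⇒ W
n=11: can move to 0, which is L ⇒ W
n=12: can move to 9, which is L ⇒ W
n=13: can move to 0, which is L ⇒ W
n=14: moves to 7(W), 12(W), 13(W); every one is W ⇒ L
n=15: can move to 14, which is L ⇒ W
n=16: can move to 14, which is L ⇒ W
From 16, the L positions reachable in one move are: 14.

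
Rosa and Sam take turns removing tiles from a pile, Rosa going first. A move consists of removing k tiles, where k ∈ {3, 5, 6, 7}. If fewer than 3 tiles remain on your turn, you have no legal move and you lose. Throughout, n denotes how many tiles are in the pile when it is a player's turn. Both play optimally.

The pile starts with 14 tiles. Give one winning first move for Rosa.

Build the W/L table. Terminal = L. A non-terminal position is W if it has a move to some L; otherwise it is L.
n=0: no move → L
n=1: no move → L
n=2: no move → L
n=3: can move to 0, which is L ⇒ W
n=4: can move to 1, which is L ⇒ W
n=5: can move to 2, which is L ⇒ W
n=6: can move to 1, which is L ⇒ W
n=7: can move to 2, which is L ⇒ W
n=8: can move to 2, which is L ⇒ W
n=9: can move to 2, which is L ⇒ W
n=10: moves to 7(W), 5(W), 4(W), 3(W); every one is W ⇒ L
n=11: moves to 8(W), 6(W), 5(W), 4(W); every one is W ⇒ L
n=12: moves to 9(W), 7(W), 6(W), 5(W); every one is W ⇒ L
n=13: can move to 10, which is L ⇒ W
n=14: can move to 11, which is L ⇒ W
From 14, the L positions reachable in one move are: 11.

Remove 3, leaving 11.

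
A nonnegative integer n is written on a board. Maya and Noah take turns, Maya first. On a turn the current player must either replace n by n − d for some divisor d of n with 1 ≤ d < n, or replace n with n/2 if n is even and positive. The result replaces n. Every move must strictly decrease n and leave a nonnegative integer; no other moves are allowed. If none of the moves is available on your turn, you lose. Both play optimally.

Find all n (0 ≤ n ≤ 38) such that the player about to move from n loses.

Label each position W (a win for the player to move) or L (a loss). A position with no legal move is L; any other position is W exactly when some move reaches an L, and L when every move reaches a W.
n=0: no move → L
n=1: no move → L
n=2: W (go to 1, an L position)
n=3: L (sole option 2(W) is W)
n=4: W (go to 3, an L position)
n=5: L (sole option 4(W) is W)
n=6: W (go to 3, an L position)
n=7: L (sole option 6(W) is W)
n=8: W (go to 7, an L position)
n=9: L (options 6(W), 8(W) are all W)
n=10: W (go to 5, an L position)
n=11: L (sole option 10(W) is W)
n=12: W (go to 9, an L position)
n=13: L (sole option 12(W) is W)
n=14: W (go to 7, an L position)
n=15: L (options 10(W), 12(W), 14(W) are all W)
n=16: W (go to 15, an L position)
n=17: L (sole option 16(W) is W)
n=18: W (go to 9, an L position)
n=19: L (sole option 18(W) is W)
n=20: W (go to 15, an L position)
n=21: L (options 14(W), 18(W), 20(W) are all W)
n=22: W (go to 11, an L position)
n=23: L (sole option 22(W) is W)
n=24: W (go to 21, an L position)
n=25: L (options 20(W), 24(W) are all W)
n=26: W (go to 13, an L position)
n=27: L (options 18(W), 24(W), 26(W) are all W)
n=28: W (go to 21, an L position)
n=29: L (sole option 28(W) is W)
n=30: W (go to 15, an L position)
n=31: L (sole option 30(W) is W)
n=32: W (go to 31, an L position)
n=33: L (options 22(W), 30(W), 32(W) are all W)
n=34: W (go to 17, an L position)
n=35: L (options 28(W), 30(W), 34(W) are all W)
n=36: W (go to 27, an L position)
n=37: L (sole option 36(W) is W)
n=38: W (go to 19, an L position)
The losing starting values of n are exactly the entries labelled L in this table (20 of them).

0, 1, 3, 5, 7, 9, 11, 13, 15, 17, 19, 21, 23, 25, 27, 29, 31, 33, 35, 37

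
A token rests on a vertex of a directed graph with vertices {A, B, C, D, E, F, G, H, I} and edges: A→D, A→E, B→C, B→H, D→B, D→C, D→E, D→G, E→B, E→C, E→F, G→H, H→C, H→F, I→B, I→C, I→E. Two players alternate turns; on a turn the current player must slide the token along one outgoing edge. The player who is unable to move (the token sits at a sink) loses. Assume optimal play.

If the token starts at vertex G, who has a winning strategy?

Classify positions by backward induction: terminal positions (no move available) are L. From any other position, the mover wins iff some move reaches an L.
Every edge goes from a vertex to one that appears earlier in the order F, C, H, B, E, G, D, I, A, so processing vertices in that order labels each vertex after all of its successors.
F: no outgoing edge → L
C: no outgoing edge → L
H: W (go to C, an L position)
B: W (go to C, an L position)
E: W (go to C, an L position)
G: L (sole option H(W) is W)
D: W (go to G, an L position)
I: W (go to C, an L position)
A: L (options D(W), E(W) are all W)
Every move from G reaches a W position, so the mover loses.

The second player wins.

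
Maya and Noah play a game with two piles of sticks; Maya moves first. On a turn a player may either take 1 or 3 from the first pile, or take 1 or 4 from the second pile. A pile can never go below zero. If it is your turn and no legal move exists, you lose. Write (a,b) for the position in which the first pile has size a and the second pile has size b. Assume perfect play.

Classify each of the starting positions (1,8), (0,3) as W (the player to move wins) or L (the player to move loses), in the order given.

Use the standard recursion: the mover loses at a terminal position; elsewhere, the mover wins exactly when some move hands the opponent an L position.
No move ever increases a pile, so every position that can arise here has a ≤ 1 and b ≤ 8; it is enough to label the cells with 0 ≤ a ≤ 1 and 0 ≤ b ≤ 8.
Every move lowers a or b (never raises either), so fill the grid row by row in increasing a, and left to right within a row: each cell's successors are then already labelled.
      b=0  b=1  b=2  b=3  b=4  b=5  b=6  b=7  b=8
a=0:    L    W    L    W    W    L    W    L    W
a=1:    W    L    W    L    W    W    L    W    L
Cells with no legal move (terminal, hence L): (0,0).
The remaining L cells, each justified by listing all of its moves:
(0,2): L (sole option (0,1)(W) is W)
(0,5): L (options (0,4)(W), (0,1)(W) are all W)
(0,7): L (options (0,6)(W), (0,3)(W) are all W)
(1,1): L (options (0,1)(W), (1,0)(W) are all W)
(1,3): L (options (0,3)(W), (1,2)(W) are all W)
(1,6): L (options (0,6)(W), (1,5)(W), (1,2)(W) are all W)
(1,8): L (options (0,8)(W), (1,7)(W), (1,4)(W) are all W)
Every other cell has at least one move into one of the L cells above, so it is W.
(1,8): one of the L cells justified above, so L
(0,3): the move to (0,2) reaches an L cell, so W

(1,8): L, (0,3): W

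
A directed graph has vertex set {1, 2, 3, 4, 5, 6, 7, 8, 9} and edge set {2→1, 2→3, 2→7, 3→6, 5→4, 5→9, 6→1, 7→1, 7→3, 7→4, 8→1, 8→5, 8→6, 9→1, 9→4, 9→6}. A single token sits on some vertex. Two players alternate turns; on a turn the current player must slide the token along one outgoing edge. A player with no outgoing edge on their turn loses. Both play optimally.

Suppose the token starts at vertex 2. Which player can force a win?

Positions with no move are L. A position that does have a move is losing for the player to move precisely when every available move leads to a winning position for the opponent. Fill in the labels:
Every edge goes from a vertex to one that appears earlier in the order 4, 1, 6, 9, 3, 5, 7, 2, 8, so processing vertices in that order labels each vertex after all of its successors.
4: no outgoing edge → L
1: no outgoing edge → L
6: →1(L), so W
9: →1(L), so W
3: →6(W) only, which is W, so L
5: →4(L), so W
7: →3(L), so W
2: →3(L), so W
8: →1(L), so W
From 2 the player to move can move to 3, reaching an L position.

The first player wins.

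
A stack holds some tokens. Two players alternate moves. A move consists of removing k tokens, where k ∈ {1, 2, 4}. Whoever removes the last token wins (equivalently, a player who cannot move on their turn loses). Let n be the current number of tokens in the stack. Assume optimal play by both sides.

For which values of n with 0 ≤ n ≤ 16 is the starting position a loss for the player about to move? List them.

Work bottom-up. With no move the player to move loses. Otherwise the position is W if at least one move leads to an L position for the opponent, and L if every move leads to a W.
n=0: no move → L
n=1: →0(L), so W
n=2: →0(L), so W
n=3: →2(W), 1(W) — all W, so L
n=4: →3(L), so W
n=5: →3(L), so W
n=6: →5(W), 4(W), 2(W) — all W, so L
n=7: →6(L), so W
n=8: →6(L), so W
n=9: →8(W), 7(W), 5(W) — all W, so L
n=10: →9(L), so W
n=11: →9(L), so W
n=12: →11(W), 10(W), 8(W) — all W, so L
n=13: →12(L), so W
n=14: →12(L), so W
n=15: →14(W), 13(W), 11(W) — all W, so L
n=16: →15(L), so W
The losing starting values of n are exactly the entries labelled L in this table (6 of them).

0, 3, 6, 9, 12, 15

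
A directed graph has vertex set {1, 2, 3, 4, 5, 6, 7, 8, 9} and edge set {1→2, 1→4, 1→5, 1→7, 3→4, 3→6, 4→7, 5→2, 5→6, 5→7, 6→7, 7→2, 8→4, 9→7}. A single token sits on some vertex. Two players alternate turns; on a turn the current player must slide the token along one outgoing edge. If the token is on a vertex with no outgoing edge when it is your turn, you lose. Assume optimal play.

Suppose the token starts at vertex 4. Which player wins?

Use the standard recursion: the mover loses at a terminal position; elsewhere, the mover wins exactly when some move hands the opponent an L position.
Every edge goes from a vertex to one that appears earlier in the order 2, 7, 9, 4, 6, 3, 5, 8, 1, so processing vertices in that order labels each vertex after all of its successors.
2: no outgoing edge → L
7: →2(L), so W
9: →7(W) only, which is W, so L
4: →7(W) only, which is W, so L
6: →7(W) only, which is W, so L
3: →6(L), so W
5: →6(L), so W
8: →4(L), so W
1: →4(L), so W
The starting position 4 is L: whatever the player to move does, the opponent receives a W position.

The second player wins.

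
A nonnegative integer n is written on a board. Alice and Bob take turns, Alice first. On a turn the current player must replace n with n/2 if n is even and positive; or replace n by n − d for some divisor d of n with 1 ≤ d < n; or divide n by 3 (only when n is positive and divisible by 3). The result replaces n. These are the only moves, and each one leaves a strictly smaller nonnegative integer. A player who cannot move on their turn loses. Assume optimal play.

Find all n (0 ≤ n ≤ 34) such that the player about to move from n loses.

Positions with no move are L. A position that does have a move is losing for the player to move precisely when every available move leads to a winning position for the opponent. Fill in the labels:
n=0: no move → L
n=1: no move → L
n=2: →1(L), so W
n=3: →1(L), so W
n=4: →2(W), 3(W) — all W, so L
n=5: →4(L), so W
n=6: →4(L), so W
n=7: →6(W) only, which is W, so L
n=8: →4(L), so W
n=9: →3(W), 6(W), 8(W) — all W, so L
n=10: →9(L), so W
n=11: →10(W) only, which is W, so L
n=12: →4(L), so W
n=13: →12(W) only, which is W, so L
n=14: →7(L), so W
n=15: →5(W), 10(W), 12(W), 14(W) — all W, so L
n=16: →15(L), so W
n=17: →16(W) only, which is W, so L
n=18: →9(L), so W
n=19: →18(W) only, which is W, so L
n=20: →15(L), so W
n=21: →7(L), so W
n=22: →11(L), so W
n=23: →22(W) only, which is W, so L
n=24: →23(L), so W
n=25: →20(W), 24(W) — all W, so L
n=26: →13(L), so W
n=27: →9(L), so W
n=28: →14(W), 21(W), 24(W), 26(W), 27(W) — all W, so L
n=29: →28(L), so W
n=30: →15(L), so W
n=31: →30(W) only, which is W, so L
n=32: →28(L), so W
n=33: →11(L), so W
n=34: →17(L), so W
The losing starting values of n are exactly the entries labelled L in this table (14 of them).

0, 1, 4, 7, 9, 11, 13, 15, 17, 19, 23, 25, 28, 31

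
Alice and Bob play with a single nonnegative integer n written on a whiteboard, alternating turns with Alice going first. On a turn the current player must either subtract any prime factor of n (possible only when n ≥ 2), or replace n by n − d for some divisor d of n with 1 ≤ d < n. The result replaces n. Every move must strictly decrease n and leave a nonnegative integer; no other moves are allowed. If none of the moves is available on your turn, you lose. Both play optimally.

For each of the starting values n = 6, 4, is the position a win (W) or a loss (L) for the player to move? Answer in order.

Label each position W (a win for the player to move) or L (a loss). A position with no legal move is L; any other position is W exactly when some move reaches an L, and L when every move reaches a W.
n=0: no move → L
n=1: no move → L
n=2: reaches L-position 0 → W
n=3: reaches L-position 0 → W
n=4: only reaches 2(W), 3(W), all W → L
n=5: reaches L-position 0 → W
n=6: reaches L-position 4 → W

6: W, 4: L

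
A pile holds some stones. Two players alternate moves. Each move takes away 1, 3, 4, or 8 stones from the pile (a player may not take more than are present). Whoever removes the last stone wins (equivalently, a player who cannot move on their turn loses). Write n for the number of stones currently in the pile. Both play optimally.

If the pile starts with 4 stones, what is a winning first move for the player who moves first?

Remove 4, leaving 0.

Build the W/L table. Terminal = L. A non-terminal position is W if it has a move to some L; otherwise it is L.
n=0: no move → L
n=1: →0(L), so W
n=2: →1(W) only, which is W, so L
n=3: →2(L), so W
n=4: →0(L), so W
From 4, the L positions reachable in one move are: 0.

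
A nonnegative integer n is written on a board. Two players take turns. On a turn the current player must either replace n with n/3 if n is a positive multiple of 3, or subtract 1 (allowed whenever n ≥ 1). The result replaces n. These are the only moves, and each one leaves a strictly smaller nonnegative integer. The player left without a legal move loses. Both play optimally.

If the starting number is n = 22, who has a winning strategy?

The second player wins.

Use the standard recursion: the mover loses at a terminal position; elsewhere, the mover wins exactly when some move hands the opponent an L position.
n=0: no move → L
n=1: →0(L), so W
n=2: →1(W) only, which is W, so L
n=3: →2(L), so W
n=4: →3(W) only, which is W, so L
n=5: →4(L), so W
n=6: →2(L), so W
n=7: →6(W) only, which is W, so L
n=8: →7(L), so W
n=9: →3(W), 8(W) — all W, so L
n=10: →9(L), so W
n=11: →10(W) only, which is W, so L
n=12: →4(L), so W
n=13: →12(W) only, which is W, so L
n=14: →13(L), so W
n=15: →5(W), 14(W) — all W, so L
n=16: →15(L), so W
n=17: →16(W) only, which is W, so L
n=18: →17(L), so W
n=19: →18(W) only, which is W, so L
n=20: →19(L), so W
n=21: →7(L), so W
n=22: →21(W) only, which is W, so L
Every move from 22 reaches a W position, so the mover loses.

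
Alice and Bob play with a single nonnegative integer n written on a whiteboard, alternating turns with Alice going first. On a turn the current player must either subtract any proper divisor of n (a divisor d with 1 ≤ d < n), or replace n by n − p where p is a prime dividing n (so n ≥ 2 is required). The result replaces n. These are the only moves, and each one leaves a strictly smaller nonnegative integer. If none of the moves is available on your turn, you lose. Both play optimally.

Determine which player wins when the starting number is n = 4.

Classify positions by backward induction: terminal positions (no move available) are L. From any other position, the mover wins iff some move reaches an L.
n=0: no move → L
n=1: no move → L
n=2: →0(L), so W
n=3: →0(L), so W
n=4: →2(W), 3(W) — all W, so L
Every move from 4 reaches a W position, so the mover loses.

Bob wins.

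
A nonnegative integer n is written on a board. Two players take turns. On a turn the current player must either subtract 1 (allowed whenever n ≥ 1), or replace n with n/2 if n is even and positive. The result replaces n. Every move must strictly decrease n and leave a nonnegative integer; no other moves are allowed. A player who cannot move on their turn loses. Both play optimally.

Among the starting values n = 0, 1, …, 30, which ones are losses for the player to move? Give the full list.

0, 2, 5, 7, 9, 11, 13, 15, 17, 19, 21, 23, 25, 27, 29

Build the W/L table. Terminal = L. A non-terminal position is W if it has a move to some L; otherwise it is L.
n=0: no move → L
n=1: →0(L), so W
n=2: →1(W) only, which is W, so L
n=3: →2(L), so W
n=4: →2(L), so W
n=5: →4(W) only, which is W, so L
n=6: →5(L), so W
n=7: →6(W) only, which is W, so L
n=8: →7(L), so W
n=9: →8(W) only, which is W, so L
n=10: →5(L), so W
n=11: →10(W) only, which is W, so L
n=12: →11(L), so W
n=13: →12(W) only, which is W, so L
n=14: →7(L), so W
n=15: →14(W) only, which is W, so L
n=16: →15(L), so W
n=17: →16(W) only, which is W, so L
n=18: →9(L), so W
n=19: →18(W) only, which is W, so L
n=20: →19(L), so W
n=21: →20(W) only, which is W, so L
n=22: →11(L), so W
n=23: →22(W) only, which is W, so L
n=24: →23(L), so W
n=25: →24(W) only, which is W, so L
n=26: →13(L), so W
n=27: →26(W) only, which is W, so L
n=28: →27(L), so W
n=29: →28(W) only, which is W, so L
n=30: →15(L), so W
The losing starting values of n are exactly the entries labelled L in this table (15 of them).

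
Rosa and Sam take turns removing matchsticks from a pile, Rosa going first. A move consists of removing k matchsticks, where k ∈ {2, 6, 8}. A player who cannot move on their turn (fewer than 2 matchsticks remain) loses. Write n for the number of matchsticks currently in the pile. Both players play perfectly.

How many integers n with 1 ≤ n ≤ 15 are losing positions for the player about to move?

Classify positions by backward induction: terminal positions (no move available) are L. From any other position, the mover wins iff some move reaches an L.
n=0: no move → L
n=1: no move → L
n=2: →0(L), so W
n=3: →1(L), so W
n=4: →2(W) only, which is W, so L
n=5: →3(W) only, which is W, so L
n=6: →4(L), so W
n=7: →5(L), so W
n=8: →0(L), so W
n=9: →1(L), so W
n=10: →4(L), so W
n=11: →5(L), so W
n=12: →4(L), so W
n=13: →5(L), so W
n=14: →12(W), 8(W), 6(W) — all W, so L
n=15: →13(W), 9(W), 7(W) — all W, so L
L entries with 1 ≤ n ≤ 15 (n=0 is outside the asked range and is not counted): n = 1, 4, 5, 14, 15; that makes 5.

5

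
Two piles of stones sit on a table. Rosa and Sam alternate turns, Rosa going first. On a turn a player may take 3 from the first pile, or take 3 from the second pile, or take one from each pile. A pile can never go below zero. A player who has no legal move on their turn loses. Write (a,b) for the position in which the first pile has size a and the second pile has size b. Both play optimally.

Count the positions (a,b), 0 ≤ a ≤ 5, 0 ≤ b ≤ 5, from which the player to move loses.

Positions with no move are L. A position that does have a move is losing for the player to move precisely when every available move leads to a winning position for the opponent. Fill in the labels:
Every move lowers a or b (never raises either), so fill the grid row by row in increasing a, and left to right within a row: each cell's successors are then already labelled.
      b=0  b=1  b=2  b=3  b=4  b=5
a=0:    L    L    L    W    W    W
a=1:    L    W    W    W    L    L
a=2:    L    W    L    W    L    W
a=3:    W    W    W    W    L    W
a=4:    W    L    L    L    W    W
a=5:    W    L    W    W    W    L
Cells with no legal move (terminal, hence L): (0,0), (0,1), (0,2), (1,0), (2,0).
The remaining L cells, each justified by listing all of its moves:
(1,4): L (options (1,1)(W), (0,3)(W) are all W)
(1,5): L (options (1,2)(W), (0,4)(W) are all W)
(2,2): L (sole option (1,1)(W) is W)
(2,4): L (options (2,1)(W), (1,3)(W) are all W)
(3,4): L (options (0,4)(W), (3,1)(W), (2,3)(W) are all W)
(4,1): L (options (1,1)(W), (3,0)(W) are all W)
(4,2): L (options (1,2)(W), (3,1)(W) are all W)
(4,3): L (options (1,3)(W), (4,0)(W), (3,2)(W) are all W)
(5,1): L (options (2,1)(W), (4,0)(W) are all W)
(5,5): L (options (2,5)(W), (5,2)(W), (4,4)(W) are all W)
Every other cell has at least one move into one of the L cells above, so it is W.
L cells per row: a=0: 3, a=1: 3, a=2: 3, a=3: 1, a=4: 3, a=5: 2; total 15.

15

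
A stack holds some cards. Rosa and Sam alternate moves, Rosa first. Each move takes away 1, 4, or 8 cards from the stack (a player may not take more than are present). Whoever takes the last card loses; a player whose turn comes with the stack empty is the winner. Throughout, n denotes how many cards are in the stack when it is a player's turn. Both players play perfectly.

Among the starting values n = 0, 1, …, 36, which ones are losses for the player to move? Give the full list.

Classify positions by backward induction: terminal positions (no move available) are W. From any other position, the mover wins iff some move reaches an L.
n=0: no move; the opponent has just taken the last card and therefore loses → W
n=1: →0(W) only, which is W, so L
n=2: →1(L), so W
n=3: →2(W) only, which is W, so L
n=4: →3(L), so W
n=5: →1(L), so W
n=6: →5(W), 2(W) — all W, so L
n=7: →6(L), so W
n=8: →7(W), 4(W), 0(W) — all W, so L
n=9: →8(L), so W
n=10: →6(L), so W
n=11: →3(L), so W
n=12: →8(L), so W
n=13: →12(W), 9(W), 5(W) — all W, so L
n=14: →13(L), so W
n=15: →14(W), 11(W), 7(W) — all W, so L
n=16: →15(L), so W
n=17: →13(L), so W
n=18: →17(W), 14(W), 10(W) — all W, so L
n=19: →18(L), so W
n=20: →19(W), 16(W), 12(W) — all W, so L
n=21: →20(L), so W
n=22: →18(L), so W
n=23: →15(L), so W
n=24: →20(L), so W
n=25: →24(W), 21(W), 17(W) — all W, so L
n=26: →25(L), so W
n=27: →26(W), 23(W), 19(W) — all W, so L
n=28: →27(L), so W
n=29: →25(L), so W
n=30: →29(W), 26(W), 22(W) — all W, so L
n=31: →30(L), so W
n=32: →31(W), 28(W), 24(W) — all W, so L
n=33: →32(L), so W
n=34: →30(L), so W
n=35: →27(L), so W
n=36: →32(L), so W
Reading off the rows marked L gives the requested list; there are 12 such values of n.

1, 3, 6, 8, 13, 15, 18, 20, 25, 27, 30, 32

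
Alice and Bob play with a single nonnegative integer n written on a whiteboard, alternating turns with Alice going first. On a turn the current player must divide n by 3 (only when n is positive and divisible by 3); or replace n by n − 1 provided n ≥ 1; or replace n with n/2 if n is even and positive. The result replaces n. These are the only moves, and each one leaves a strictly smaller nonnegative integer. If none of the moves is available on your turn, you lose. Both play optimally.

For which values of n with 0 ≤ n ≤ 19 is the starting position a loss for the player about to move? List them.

0, 2, 5, 7, 9, 11, 13, 16, 19

Use the standard recursion: the mover loses at a terminal position; elsewhere, the mover wins exactly when some move hands the opponent an L position.
n=0: no move → L
n=1: can move to 0, which is L ⇒ W
n=2: the only move is to 1(W), a W ⇒ L
n=3: can move to 2, which is L ⇒ W
n=4: can move to 2, which is L ⇒ W
n=5: the only move is to 4(W), a W ⇒ L
n=6: can move to 2, which is L ⇒ W
n=7: the only move is to 6(W), a W ⇒ L
n=8: can move to 7, which is L ⇒ W
n=9: moves to 3(W), 8(W); every one is W ⇒ L
n=10: can move to 5, which is L ⇒ W
n=11: the only move is to 10(W), a W ⇒ L
n=12: can move to 11, which is L ⇒ W
n=13: the only move is to 12(W), a W ⇒ L
n=14: can move to 7, which is L ⇒ W
n=15: can move to 5, which is L ⇒ W
n=16: moves to 8(W), 15(W); every one is W ⇒ L
n=17: can move to 16, which is L ⇒ W
n=18: can move to 9, which is L ⇒ W
n=19: the only move is to 18(W), a W ⇒ L
The losing starting values of n are exactly the entries labelled L in this table (9 of them).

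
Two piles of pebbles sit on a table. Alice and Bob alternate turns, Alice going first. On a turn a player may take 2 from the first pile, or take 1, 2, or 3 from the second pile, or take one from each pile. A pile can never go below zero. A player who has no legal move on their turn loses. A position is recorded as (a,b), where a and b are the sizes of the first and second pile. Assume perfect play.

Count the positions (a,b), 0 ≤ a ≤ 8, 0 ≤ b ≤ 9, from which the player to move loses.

Compute win/loss labels from the base case upward. A position with no move is L. Any other position is W if it can reach an L in one move, else L.
Every move lowers a or b (never raises either), so fill the grid row by row in increasing a, and left to right within a row: each cell's successors are then already labelled.
      b=0  b=1  b=2  b=3  b=4  b=5  b=6  b=7  b=8  b=9
a=0:    L    W    W    W    L    W    W    W    L    W
a=1:    L    W    W    W    L    W    W    W    L    W
a=2:    W    W    L    W    W    W    L    W    W    W
a=3:    W    L    W    W    W    L    W    W    W    L
a=4:    L    W    W    W    L    W    W    W    L    W
a=5:    L    W    W    W    L    W    W    W    L    W
a=6:    W    W    L    W    W    W    L    W    W    W
a=7:    W    L    W    W    W    L    W    W    W    L
a=8:    L    W    W    W    L    W    W    W    L    W
Cells with no legal move (terminal, hence L): (0,0), (1,0).
The remaining L cells, each justified by listing all of its moves:
(0,4): L (options (0,3)(W), (0,2)(W), (0,1)(W) are all W)
(0,8): L (options (0,7)(W), (0,6)(W), (0,5)(W) are all W)
(1,4): L (options (1,3)(W), (1,2)(W), (1,1)(W), (0,3)(W) are all W)
(1,8): L (options (1,7)(W), (1,6)(W), (1,5)(W), (0,7)(W) are all W)
(2,2): L (options (0,2)(W), (2,1)(W), (2,0)(W), (1,1)(W) are all W)
(2,6): L (options (0,6)(W), (2,5)(W), (2,4)(W), (2,3)(W), (1,5)(W) are all W)
(3,1): L (options (1,1)(W), (3,0)(W), (2,0)(W) are all W)
(3,5): L (options (1,5)(W), (3,4)(W), (3,3)(W), (3,2)(W), (2,4)(W) are all W)
(3,9): L (options (1,9)(W), (3,8)(W), (3,7)(W), (3,6)(W), (2,8)(W) are all W)
(4,0): L (sole option (2,0)(W) is W)
(4,4): L (options (2,4)(W), (4,3)(W), (4,2)(W), (4,1)(W), (3,3)(W) are all W)
(4,8): L (options (2,8)(W), (4,7)(W), (4,6)(W), (4,5)(W), (3,7)(W) are all W)
(5,0): L (sole option (3,0)(W) is W)
(5,4): L (options (3,4)(W), (5,3)(W), (5,2)(W), (5,1)(W), (4,3)(W) are all W)
(5,8): L (options (3,8)(W), (5,7)(W), (5,6)(W), (5,5)(W), (4,7)(W) are all W)
(6,2): L (options (4,2)(W), (6,1)(W), (6,0)(W), (5,1)(W) are all W)
(6,6): L (options (4,6)(W), (6,5)(W), (6,4)(W), (6,3)(W), (5,5)(W) are all W)
(7,1): L (options (5,1)(W), (7,0)(W), (6,0)(W) are all W)
(7,5): L (options (5,5)(W), (7,4)(W), (7,3)(W), (7,2)(W), (6,4)(W) are all W)
(7,9): L (options (5,9)(W), (7,8)(W), (7,7)(W), (7,6)(W), (6,8)(W) are all W)
(8,0): L (sole option (6,0)(W) is W)
(8,4): L (options (6,4)(W), (8,3)(W), (8,2)(W), (8,1)(W), (7,3)(W) are all W)
(8,8): L (options (6,8)(W), (8,7)(W), (8,6)(W), (8,5)(W), (7,7)(W) are all W)
Every other cell has at least one move into one of the L cells above, so it is W.
L cells per row: a=0: 3, a=1: 3, a=2: 2, a=3: 3, a=4: 3, a=5: 3, a=6: 2, a=7: 3, a=8: 3; total 25.

25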